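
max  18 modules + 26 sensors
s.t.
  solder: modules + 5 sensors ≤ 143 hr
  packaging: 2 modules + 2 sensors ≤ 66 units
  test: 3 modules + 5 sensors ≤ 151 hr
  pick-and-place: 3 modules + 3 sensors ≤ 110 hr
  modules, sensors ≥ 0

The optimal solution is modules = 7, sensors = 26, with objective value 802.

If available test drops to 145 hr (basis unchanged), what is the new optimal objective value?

Binding: packaging and test. Non-binding: solder (6 unused), pick-and-place (11 unused).
Slack constraints have shadow price 0 (complementary slackness).
The binding rows give the dual system: 2·y_packaging + 3·y_test = 18 and 2·y_packaging + 5·y_test = 26.
This yields shadow prices y_packaging = 3, y_test = 4.
Δz = y_test·Δb = 4 × (-6) = -24, so new z* = 802 − 24 = 778.

778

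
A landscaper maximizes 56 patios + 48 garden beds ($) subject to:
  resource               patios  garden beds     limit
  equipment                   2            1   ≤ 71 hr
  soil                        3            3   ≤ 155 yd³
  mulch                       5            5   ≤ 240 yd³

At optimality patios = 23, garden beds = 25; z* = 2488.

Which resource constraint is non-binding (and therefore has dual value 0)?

soil

equipment: 71/71 (binding)
soil: 144/155 (slack 11)
mulch: 240/240 (binding)
By complementary slackness, a constraint with positive slack has shadow price 0 → soil.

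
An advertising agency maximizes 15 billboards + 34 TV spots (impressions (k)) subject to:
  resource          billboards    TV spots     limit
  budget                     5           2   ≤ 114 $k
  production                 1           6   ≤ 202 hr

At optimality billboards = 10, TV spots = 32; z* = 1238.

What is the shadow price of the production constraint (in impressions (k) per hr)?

Check each constraint at x*: budget 114/114 (tight); production 202/202 (tight).
The binding rows give the dual system: 5·y_budget + 1·y_production = 15 and 2·y_budget + 6·y_production = 34.
→ y_budget = 2 and y_production = 5.
Shadow price of production = 5.

5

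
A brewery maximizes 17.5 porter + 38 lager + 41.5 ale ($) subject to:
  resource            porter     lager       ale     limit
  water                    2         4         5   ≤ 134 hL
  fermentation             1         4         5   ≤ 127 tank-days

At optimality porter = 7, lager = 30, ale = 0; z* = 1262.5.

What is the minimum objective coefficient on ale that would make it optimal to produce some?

47.5

Both water and fermentation are binding at x*.
From A_Bᵀ y = c: 2·y_water + 1·y_fermentation = 17.5; 4·y_water + 4·y_fermentation = 38.
Solving: y_water = 8, y_fermentation = 1.5.
ale enters the basis when its profit ≥ yᵀa₃ = 8·5 + 1.5·5 = 47.5.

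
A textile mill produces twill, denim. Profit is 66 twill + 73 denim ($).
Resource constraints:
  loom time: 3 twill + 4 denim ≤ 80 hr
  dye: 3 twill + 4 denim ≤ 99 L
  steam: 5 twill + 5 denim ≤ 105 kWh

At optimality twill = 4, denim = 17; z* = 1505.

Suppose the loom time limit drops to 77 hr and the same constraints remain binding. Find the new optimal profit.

1484

At the optimum: loom time uses 80 of 80 (binding); dye uses 80 of 99 (slack = 19); steam uses 105 of 105 (binding).
Slack constraints have shadow price 0 (complementary slackness).
Dual feasibility on the basic columns requires 3·y_loom time + 5·y_steam = 66, 4·y_loom time + 5·y_steam = 73.
This yields shadow prices y_loom time = 7, y_steam = 9.
Δz = y_loom time·Δb = 7 × (-3) = -21, so new z* = 1505 − 21 = 1484.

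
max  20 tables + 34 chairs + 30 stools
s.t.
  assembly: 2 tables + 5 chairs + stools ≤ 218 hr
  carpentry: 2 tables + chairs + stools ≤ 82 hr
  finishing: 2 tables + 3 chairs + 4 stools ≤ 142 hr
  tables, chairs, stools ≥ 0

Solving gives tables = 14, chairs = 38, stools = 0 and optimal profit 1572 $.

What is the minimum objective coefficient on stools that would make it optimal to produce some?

34

Check each constraint at x*: assembly 218/218 (tight); carpentry 66/82 (slack 16); finishing 142/142 (tight).
Since carpentry is not tight, its dual is 0.
From A_Bᵀ y = c: 2·y_assembly + 2·y_finishing = 20; 5·y_assembly + 3·y_finishing = 34.
→ y_assembly = 2 and y_finishing = 8.
stools enters the basis when its profit ≥ yᵀa₃ = 2·1 + 8·4 = 34.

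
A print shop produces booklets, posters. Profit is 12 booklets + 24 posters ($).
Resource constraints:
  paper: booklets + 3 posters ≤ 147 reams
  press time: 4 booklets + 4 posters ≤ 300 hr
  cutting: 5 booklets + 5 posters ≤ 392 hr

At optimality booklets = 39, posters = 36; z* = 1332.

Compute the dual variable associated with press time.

Binding: paper and press time. Non-binding: cutting (17 unused).
By complementary slackness, y = 0 for the non-binding constraint.
The binding rows give the dual system: 1·y_paper + 4·y_press time = 12 and 3·y_paper + 4·y_press time = 24.
Solving: y_paper = 6, y_press time = 1.5.
Shadow price of press time = 1.5.

1.5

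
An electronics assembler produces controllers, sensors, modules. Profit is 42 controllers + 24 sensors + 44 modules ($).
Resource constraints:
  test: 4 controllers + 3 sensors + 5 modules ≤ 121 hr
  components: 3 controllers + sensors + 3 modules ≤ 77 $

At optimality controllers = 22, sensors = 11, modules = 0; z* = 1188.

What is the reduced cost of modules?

At the optimum: test uses 121 of 121 (binding); components uses 77 of 77 (binding).
From A_Bᵀ y = c: 4·y_test + 3·y_components = 42; 3·y_test + 1·y_components = 24.
Solving: y_test = 6, y_components = 6.
Reduced cost of modules: c₃ − yᵀa₃ = 44 − (6·5 + 6·3) = 44 − 48 = -4.

-4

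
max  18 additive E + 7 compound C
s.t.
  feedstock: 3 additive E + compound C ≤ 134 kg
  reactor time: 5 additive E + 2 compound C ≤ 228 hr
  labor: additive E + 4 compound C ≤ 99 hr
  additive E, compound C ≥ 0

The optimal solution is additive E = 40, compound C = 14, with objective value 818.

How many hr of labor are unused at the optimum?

3

labor used = 1·40 + 4·14 = 96; slack = 99 − 96 = 3.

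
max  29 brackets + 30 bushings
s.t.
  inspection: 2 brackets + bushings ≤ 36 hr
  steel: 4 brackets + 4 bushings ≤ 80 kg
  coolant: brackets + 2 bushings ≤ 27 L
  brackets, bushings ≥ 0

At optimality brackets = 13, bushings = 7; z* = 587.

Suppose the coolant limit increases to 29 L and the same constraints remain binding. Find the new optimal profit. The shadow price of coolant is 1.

589

Δb = 2, so new z* = 587 + (1)·(2) = 587 + 2 = 589.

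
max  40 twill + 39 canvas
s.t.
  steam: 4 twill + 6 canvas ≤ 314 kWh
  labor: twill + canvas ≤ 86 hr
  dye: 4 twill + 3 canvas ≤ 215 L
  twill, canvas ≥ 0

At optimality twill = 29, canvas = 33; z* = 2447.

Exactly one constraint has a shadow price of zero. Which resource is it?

steam: 314/314 (binding)
labor: 62/86 (slack 24)
dye: 215/215 (binding)
By complementary slackness, a constraint with positive slack has shadow price 0 → labor.

labor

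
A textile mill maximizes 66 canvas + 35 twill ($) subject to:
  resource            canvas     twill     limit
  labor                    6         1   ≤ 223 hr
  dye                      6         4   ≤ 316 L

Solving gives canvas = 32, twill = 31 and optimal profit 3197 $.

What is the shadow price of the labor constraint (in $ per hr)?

3

Both labor and dye are binding at x*.
The binding rows give the dual system: 6·y_labor + 6·y_dye = 66 and 1·y_labor + 4·y_dye = 35.
This yields shadow prices y_labor = 3, y_dye = 8.
Shadow price of labor = 3.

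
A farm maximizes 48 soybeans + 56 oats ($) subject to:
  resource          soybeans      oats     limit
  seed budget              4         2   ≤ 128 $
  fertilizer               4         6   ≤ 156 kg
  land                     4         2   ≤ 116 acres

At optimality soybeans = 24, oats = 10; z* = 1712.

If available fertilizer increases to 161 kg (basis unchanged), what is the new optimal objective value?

At the optimum: seed budget uses 116 of 128 (slack = 12); fertilizer uses 156 of 156 (binding); land uses 116 of 116 (binding).
Slack constraints have shadow price 0 (complementary slackness).
Dual feasibility on the basic columns requires 4·y_fertilizer + 4·y_land = 48, 6·y_fertilizer + 2·y_land = 56.
Solving: y_fertilizer = 8, y_land = 4.
Δz = y_fertilizer·Δb = 8 × (5) = 40, so new z* = 1712 + 40 = 1752.

1752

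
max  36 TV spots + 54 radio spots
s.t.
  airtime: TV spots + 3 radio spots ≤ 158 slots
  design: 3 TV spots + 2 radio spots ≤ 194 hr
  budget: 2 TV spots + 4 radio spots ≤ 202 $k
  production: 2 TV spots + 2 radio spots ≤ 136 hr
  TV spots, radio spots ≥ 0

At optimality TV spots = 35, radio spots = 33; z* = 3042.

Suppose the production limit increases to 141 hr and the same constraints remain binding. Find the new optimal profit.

At the optimum: airtime uses 134 of 158 (slack = 24); design uses 171 of 194 (slack = 23); budget uses 202 of 202 (binding); production uses 136 of 136 (binding).
By complementary slackness, y = 0 for the non-binding constraints.
Dual feasibility on the basic columns requires 2·y_budget + 2·y_production = 36, 4·y_budget + 2·y_production = 54.
→ y_budget = 9 and y_production = 9.
Δz = y_production·Δb = 9 × (5) = 45, so new z* = 3042 + 45 = 3087.

3087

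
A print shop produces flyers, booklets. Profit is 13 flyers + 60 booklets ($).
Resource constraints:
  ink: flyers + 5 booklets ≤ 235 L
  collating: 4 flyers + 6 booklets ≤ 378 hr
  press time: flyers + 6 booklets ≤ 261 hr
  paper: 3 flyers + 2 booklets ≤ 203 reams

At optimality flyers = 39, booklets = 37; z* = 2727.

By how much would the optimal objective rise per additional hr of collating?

Binding: collating and press time. Non-binding: ink (11 unused), paper (12 unused).
Slack constraints have shadow price 0 (complementary slackness).
Dual feasibility on the basic columns requires 4·y_collating + 1·y_press time = 13, 6·y_collating + 6·y_press time = 60.
Solving: y_collating = 1, y_press time = 9.
Shadow price of collating = 1.

1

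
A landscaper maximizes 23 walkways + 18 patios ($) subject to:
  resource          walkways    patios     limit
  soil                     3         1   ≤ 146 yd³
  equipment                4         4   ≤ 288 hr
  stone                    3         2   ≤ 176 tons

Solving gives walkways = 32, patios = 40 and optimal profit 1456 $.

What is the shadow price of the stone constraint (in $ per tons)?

5

At the optimum: soil uses 136 of 146 (slack = 10); equipment uses 288 of 288 (binding); stone uses 176 of 176 (binding).
Since soil is not tight, its dual is 0.
From A_Bᵀ y = c: 4·y_equipment + 3·y_stone = 23; 4·y_equipment + 2·y_stone = 18.
Solving: y_equipment = 2, y_stone = 5.
Shadow price of stone = 5.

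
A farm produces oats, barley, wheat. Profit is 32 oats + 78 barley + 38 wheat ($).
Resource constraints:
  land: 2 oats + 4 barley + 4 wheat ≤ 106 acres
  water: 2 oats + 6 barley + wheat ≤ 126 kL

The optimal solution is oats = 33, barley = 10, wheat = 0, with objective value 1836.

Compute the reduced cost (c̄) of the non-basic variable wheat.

-5

Both land and water are binding at x*.
From A_Bᵀ y = c: 2·y_land + 2·y_water = 32; 4·y_land + 6·y_water = 78.
Solving: y_land = 9, y_water = 7.
Reduced cost of wheat: c₃ − yᵀa₃ = 38 − (9·4 + 7·1) = 38 − 43 = -5.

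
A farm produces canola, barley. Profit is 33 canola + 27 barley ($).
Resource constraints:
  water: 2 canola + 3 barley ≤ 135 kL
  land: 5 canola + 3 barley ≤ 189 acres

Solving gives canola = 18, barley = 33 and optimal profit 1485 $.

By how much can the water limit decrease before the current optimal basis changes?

Binding constraints: water, land. The basis is B = [[2,3],[5,3]] with det -9.
Per unit decrease in water, x* moves by d = (0.3333, -0.5556).
The basis stays optimal until barley reaches 0; allowable decrease = 59.4 kL.

59.4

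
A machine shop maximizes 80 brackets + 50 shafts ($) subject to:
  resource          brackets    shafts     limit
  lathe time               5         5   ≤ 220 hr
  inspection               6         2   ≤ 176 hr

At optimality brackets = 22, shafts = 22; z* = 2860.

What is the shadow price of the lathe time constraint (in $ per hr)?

7

Check each constraint at x*: lathe time 220/220 (tight); inspection 176/176 (tight).
The binding rows give the dual system: 5·y_lathe time + 6·y_inspection = 80 and 5·y_lathe time + 2·y_inspection = 50.
Solving: y_lathe time = 7, y_inspection = 7.5.
Shadow price of lathe time = 7.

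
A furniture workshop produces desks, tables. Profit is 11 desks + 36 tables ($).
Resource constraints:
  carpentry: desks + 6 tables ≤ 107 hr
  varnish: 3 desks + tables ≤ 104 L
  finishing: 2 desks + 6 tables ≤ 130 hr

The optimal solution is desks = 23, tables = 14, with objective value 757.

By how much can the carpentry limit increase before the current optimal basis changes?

Binding constraints: carpentry, finishing. The basis is B = [[1,6],[2,6]] with det -6.
Per unit increase in carpentry, x* moves by d = (-1, 0.3333).
The basis stays optimal until desks reaches 0; allowable increase = 23 hr.

23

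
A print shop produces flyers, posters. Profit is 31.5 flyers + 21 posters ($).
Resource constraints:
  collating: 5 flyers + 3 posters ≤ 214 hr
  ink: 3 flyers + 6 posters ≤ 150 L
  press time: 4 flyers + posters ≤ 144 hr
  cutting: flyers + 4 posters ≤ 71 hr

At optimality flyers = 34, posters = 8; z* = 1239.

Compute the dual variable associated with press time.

Binding: ink and press time. Non-binding: collating (20 unused), cutting (5 unused).
By complementary slackness, y = 0 for the non-binding constraints.
Dual feasibility on the basic columns requires 3·y_ink + 4·y_press time = 31.5, 6·y_ink + 1·y_press time = 21.
This yields shadow prices y_ink = 2.5, y_press time = 6.
Shadow price of press time = 6.

6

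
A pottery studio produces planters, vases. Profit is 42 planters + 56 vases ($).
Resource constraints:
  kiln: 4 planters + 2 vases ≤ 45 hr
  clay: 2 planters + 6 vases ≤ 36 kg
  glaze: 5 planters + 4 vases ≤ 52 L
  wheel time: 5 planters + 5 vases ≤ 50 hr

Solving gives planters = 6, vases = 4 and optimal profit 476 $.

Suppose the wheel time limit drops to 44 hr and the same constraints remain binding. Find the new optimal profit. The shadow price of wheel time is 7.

Δb = -6, so new z* = 476 + (7)·(-6) = 476 − 42 = 434.

434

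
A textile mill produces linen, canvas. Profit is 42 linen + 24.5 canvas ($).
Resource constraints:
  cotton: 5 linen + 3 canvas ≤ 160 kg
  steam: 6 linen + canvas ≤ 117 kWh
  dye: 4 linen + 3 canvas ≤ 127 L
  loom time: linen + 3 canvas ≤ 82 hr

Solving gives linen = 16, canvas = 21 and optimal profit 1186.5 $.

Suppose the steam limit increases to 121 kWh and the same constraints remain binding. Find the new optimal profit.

Binding: steam and dye. Non-binding: cotton (17 unused), loom time (3 unused).
Since cotton, loom time are not tight, their duals are 0.
From A_Bᵀ y = c: 6·y_steam + 4·y_dye = 42; 1·y_steam + 3·y_dye = 24.5.
This yields shadow prices y_steam = 2, y_dye = 7.5.
Δz = y_steam·Δb = 2 × (4) = 8, so new z* = 1186.5 + 8 = 1194.5.

1194.5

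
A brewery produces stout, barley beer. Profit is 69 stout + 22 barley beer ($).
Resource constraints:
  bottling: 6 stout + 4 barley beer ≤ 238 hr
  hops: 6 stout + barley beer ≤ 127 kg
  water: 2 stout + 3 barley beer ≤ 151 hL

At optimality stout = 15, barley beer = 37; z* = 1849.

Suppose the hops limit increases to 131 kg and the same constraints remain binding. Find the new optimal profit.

At the optimum: bottling uses 238 of 238 (binding); hops uses 127 of 127 (binding); water uses 141 of 151 (slack = 10).
By complementary slackness, y = 0 for the non-binding constraint.
From A_Bᵀ y = c: 6·y_bottling + 6·y_hops = 69; 4·y_bottling + 1·y_hops = 22.
This yields shadow prices y_bottling = 3.5, y_hops = 8.
Δz = y_hops·Δb = 8 × (4) = 32, so new z* = 1849 + 32 = 1881.

1881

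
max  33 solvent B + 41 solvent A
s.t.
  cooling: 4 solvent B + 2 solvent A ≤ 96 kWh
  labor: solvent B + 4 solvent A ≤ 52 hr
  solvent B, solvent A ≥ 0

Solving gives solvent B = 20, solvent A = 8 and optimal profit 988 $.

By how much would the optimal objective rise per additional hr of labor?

7

Check each constraint at x*: cooling 96/96 (tight); labor 52/52 (tight).
From A_Bᵀ y = c: 4·y_cooling + 1·y_labor = 33; 2·y_cooling + 4·y_labor = 41.
Solving: y_cooling = 6.5, y_labor = 7.
Shadow price of labor = 7.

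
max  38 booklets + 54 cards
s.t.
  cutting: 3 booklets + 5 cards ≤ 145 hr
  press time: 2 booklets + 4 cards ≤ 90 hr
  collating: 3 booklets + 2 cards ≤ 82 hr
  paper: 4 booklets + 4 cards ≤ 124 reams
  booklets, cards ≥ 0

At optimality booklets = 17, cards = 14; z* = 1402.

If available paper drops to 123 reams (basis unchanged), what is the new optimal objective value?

1396.5

At the optimum: cutting uses 121 of 145 (slack = 24); press time uses 90 of 90 (binding); collating uses 79 of 82 (slack = 3); paper uses 124 of 124 (binding).
By complementary slackness, y = 0 for the non-binding constraints.
The binding rows give the dual system: 2·y_press time + 4·y_paper = 38 and 4·y_press time + 4·y_paper = 54.
Solving: y_press time = 8, y_paper = 5.5.
Δz = y_paper·Δb = 5.5 × (-1) = -5.5, so new z* = 1402 − 5.5 = 1396.5.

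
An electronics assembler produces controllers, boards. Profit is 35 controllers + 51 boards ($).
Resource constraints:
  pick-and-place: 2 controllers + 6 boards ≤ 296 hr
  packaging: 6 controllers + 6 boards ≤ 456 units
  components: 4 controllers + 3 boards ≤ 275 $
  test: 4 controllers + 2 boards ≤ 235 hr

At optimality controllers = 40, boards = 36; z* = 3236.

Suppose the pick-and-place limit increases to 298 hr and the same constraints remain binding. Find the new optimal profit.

At the optimum: pick-and-place uses 296 of 296 (binding); packaging uses 456 of 456 (binding); components uses 268 of 275 (slack = 7); test uses 232 of 235 (slack = 3).
Since components, test are not tight, their duals are 0.
The binding rows give the dual system: 2·y_pick-and-place + 6·y_packaging = 35 and 6·y_pick-and-place + 6·y_packaging = 51.
Solving: y_pick-and-place = 4, y_packaging = 4.5.
Δz = y_pick-and-place·Δb = 4 × (2) = 8, so new z* = 3236 + 8 = 3244.

3244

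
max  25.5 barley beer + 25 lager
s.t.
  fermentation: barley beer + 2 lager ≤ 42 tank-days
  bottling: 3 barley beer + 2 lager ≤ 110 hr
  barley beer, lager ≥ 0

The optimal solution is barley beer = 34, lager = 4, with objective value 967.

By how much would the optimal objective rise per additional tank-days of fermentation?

6

Both fermentation and bottling are binding at x*.
Dual feasibility on the basic columns requires 1·y_fermentation + 3·y_bottling = 25.5, 2·y_fermentation + 2·y_bottling = 25.
Solving: y_fermentation = 6, y_bottling = 6.5.
Shadow price of fermentation = 6.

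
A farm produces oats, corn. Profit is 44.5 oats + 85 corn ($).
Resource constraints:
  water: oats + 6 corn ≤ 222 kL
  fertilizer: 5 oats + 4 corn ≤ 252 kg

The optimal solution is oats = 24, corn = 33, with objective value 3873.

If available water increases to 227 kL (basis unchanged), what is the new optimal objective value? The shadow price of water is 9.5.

3920.5

Δb = 5, so new z* = 3873 + (9.5)·(5) = 3873 + 47.5 = 3920.5.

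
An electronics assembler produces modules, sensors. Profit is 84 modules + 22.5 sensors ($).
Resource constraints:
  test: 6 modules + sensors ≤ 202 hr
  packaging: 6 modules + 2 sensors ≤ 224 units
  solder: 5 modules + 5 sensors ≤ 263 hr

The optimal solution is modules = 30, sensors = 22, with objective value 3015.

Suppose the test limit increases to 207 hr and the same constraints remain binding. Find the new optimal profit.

Binding: test and packaging. Non-binding: solder (3 unused).
Since solder is not tight, its dual is 0.
The binding rows give the dual system: 6·y_test + 6·y_packaging = 84 and 1·y_test + 2·y_packaging = 22.5.
This yields shadow prices y_test = 5.5, y_packaging = 8.5.
Δz = y_test·Δb = 5.5 × (5) = 27.5, so new z* = 3015 + 27.5 = 3042.5.

3042.5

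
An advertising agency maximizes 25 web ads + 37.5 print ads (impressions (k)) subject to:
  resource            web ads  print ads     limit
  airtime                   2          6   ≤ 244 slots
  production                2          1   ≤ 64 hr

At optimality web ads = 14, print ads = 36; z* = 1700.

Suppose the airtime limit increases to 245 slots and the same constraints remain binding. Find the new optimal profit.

Check each constraint at x*: airtime 244/244 (tight); production 64/64 (tight).
From A_Bᵀ y = c: 2·y_airtime + 2·y_production = 25; 6·y_airtime + 1·y_production = 37.5.
This yields shadow prices y_airtime = 5, y_production = 7.5.
Δz = y_airtime·Δb = 5 × (1) = 5, so new z* = 1700 + 5 = 1705.

1705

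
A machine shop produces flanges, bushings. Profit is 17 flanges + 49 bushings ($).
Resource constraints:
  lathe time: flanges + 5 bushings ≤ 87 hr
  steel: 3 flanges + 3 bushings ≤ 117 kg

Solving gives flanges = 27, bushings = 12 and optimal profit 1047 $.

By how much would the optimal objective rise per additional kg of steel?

3

At the optimum: lathe time uses 87 of 87 (binding); steel uses 117 of 117 (binding).
Dual feasibility on the basic columns requires 1·y_lathe time + 3·y_steel = 17, 5·y_lathe time + 3·y_steel = 49.
This yields shadow prices y_lathe time = 8, y_steel = 3.
Shadow price of steel = 3.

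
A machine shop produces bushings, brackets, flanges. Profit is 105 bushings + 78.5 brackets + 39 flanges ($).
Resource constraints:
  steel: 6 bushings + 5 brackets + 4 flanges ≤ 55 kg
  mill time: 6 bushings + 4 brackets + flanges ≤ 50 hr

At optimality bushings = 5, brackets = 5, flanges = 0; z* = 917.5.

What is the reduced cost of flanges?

-4

Both steel and mill time are binding at x*.
The binding rows give the dual system: 6·y_steel + 6·y_mill time = 105 and 5·y_steel + 4·y_mill time = 78.5.
→ y_steel = 8.5 and y_mill time = 9.
Reduced cost of flanges: c₃ − yᵀa₃ = 39 − (8.5·4 + 9·1) = 39 − 43 = -4.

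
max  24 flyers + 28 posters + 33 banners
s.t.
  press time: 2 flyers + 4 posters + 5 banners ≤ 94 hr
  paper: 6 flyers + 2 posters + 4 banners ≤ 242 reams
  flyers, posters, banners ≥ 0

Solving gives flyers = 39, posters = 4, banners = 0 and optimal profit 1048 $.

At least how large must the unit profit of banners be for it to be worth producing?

Both press time and paper are binding at x*.
The binding rows give the dual system: 2·y_press time + 6·y_paper = 24 and 4·y_press time + 2·y_paper = 28.
Solving: y_press time = 6, y_paper = 2.
banners enters the basis when its profit ≥ yᵀa₃ = 6·5 + 2·4 = 38.

38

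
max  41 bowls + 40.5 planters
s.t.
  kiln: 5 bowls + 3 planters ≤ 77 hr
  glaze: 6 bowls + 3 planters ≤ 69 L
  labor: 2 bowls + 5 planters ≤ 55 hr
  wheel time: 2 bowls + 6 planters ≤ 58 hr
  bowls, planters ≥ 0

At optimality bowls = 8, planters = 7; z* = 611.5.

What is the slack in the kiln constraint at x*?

16

kiln used = 5·8 + 3·7 = 61; slack = 77 − 61 = 16.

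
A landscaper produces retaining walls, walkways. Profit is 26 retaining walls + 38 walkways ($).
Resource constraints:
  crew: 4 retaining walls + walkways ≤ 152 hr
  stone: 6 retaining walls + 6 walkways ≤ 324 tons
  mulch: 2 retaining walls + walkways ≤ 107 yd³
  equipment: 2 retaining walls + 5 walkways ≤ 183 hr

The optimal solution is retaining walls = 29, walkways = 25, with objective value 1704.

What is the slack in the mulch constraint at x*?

24

mulch used = 2·29 + 1·25 = 83; slack = 107 − 83 = 24.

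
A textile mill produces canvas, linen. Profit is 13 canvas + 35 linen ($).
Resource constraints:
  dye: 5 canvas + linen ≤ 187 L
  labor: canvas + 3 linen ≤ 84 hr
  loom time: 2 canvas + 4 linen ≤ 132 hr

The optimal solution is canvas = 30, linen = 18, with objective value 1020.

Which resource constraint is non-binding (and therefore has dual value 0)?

dye

dye: 168/187 (slack 19)
labor: 84/84 (binding)
loom time: 132/132 (binding)
By complementary slackness, a constraint with positive slack has shadow price 0 → dye.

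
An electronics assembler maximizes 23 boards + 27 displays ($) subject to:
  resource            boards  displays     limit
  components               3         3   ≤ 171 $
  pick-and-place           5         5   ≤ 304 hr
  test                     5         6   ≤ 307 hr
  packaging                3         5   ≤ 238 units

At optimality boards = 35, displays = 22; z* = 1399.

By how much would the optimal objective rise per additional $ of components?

Binding: components and test. Non-binding: pick-and-place (19 unused), packaging (23 unused).
Since pick-and-place, packaging are not tight, their duals are 0.
From A_Bᵀ y = c: 3·y_components + 5·y_test = 23; 3·y_components + 6·y_test = 27.
This yields shadow prices y_components = 1, y_test = 4.
Shadow price of components = 1.

1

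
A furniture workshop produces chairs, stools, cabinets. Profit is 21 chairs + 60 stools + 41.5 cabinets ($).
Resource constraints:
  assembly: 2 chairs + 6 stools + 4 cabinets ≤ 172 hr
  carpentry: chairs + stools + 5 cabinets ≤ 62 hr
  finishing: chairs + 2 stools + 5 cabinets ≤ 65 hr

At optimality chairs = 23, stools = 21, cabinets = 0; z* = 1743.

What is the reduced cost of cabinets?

At the optimum: assembly uses 172 of 172 (binding); carpentry uses 44 of 62 (slack = 18); finishing uses 65 of 65 (binding).
Since carpentry is not tight, its dual is 0.
The binding rows give the dual system: 2·y_assembly + 1·y_finishing = 21 and 6·y_assembly + 2·y_finishing = 60.
→ y_assembly = 9 and y_finishing = 3.
Reduced cost of cabinets: c₃ − yᵀa₃ = 41.5 − (9·4 + 3·5) = 41.5 − 51 = -9.5.

-9.5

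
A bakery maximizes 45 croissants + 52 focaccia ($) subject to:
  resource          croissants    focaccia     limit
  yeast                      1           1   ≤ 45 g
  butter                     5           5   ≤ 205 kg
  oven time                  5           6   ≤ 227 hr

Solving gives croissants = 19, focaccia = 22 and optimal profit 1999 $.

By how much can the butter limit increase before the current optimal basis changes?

Binding constraints: butter, oven time. The basis is B = [[5,5],[5,6]] with det 5.
Per unit increase in butter, x* moves by d = (1.2, -1).
The basis stays optimal until yeast becomes binding; allowable increase = 20 kg.

20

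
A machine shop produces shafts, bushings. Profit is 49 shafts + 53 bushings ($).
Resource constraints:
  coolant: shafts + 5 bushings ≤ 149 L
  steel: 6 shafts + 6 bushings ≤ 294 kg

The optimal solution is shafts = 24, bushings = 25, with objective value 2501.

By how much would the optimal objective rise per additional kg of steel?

8

Check each constraint at x*: coolant 149/149 (tight); steel 294/294 (tight).
From A_Bᵀ y = c: 1·y_coolant + 6·y_steel = 49; 5·y_coolant + 6·y_steel = 53.
Solving: y_coolant = 1, y_steel = 8.
Shadow price of steel = 8.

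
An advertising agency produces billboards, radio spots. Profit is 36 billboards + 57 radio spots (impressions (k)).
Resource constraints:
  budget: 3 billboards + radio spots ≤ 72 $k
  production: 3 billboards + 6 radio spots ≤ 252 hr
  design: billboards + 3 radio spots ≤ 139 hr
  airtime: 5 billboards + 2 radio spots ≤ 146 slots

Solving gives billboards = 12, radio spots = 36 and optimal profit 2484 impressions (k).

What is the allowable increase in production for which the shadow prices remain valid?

Binding constraints: budget, production. The basis is B = [[3,1],[3,6]] with det 15.
Per unit increase in production, x* moves by d = (-0.0667, 0.2).
The basis stays optimal until design becomes binding; allowable increase = 35.625 hr.

35.625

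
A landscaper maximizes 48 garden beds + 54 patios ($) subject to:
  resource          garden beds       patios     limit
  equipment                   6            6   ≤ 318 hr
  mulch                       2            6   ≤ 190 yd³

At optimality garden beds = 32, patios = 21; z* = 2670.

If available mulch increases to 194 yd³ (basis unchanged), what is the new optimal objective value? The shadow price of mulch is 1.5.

2676

Δb = 4, so new z* = 2670 + (1.5)·(4) = 2670 + 6 = 2676.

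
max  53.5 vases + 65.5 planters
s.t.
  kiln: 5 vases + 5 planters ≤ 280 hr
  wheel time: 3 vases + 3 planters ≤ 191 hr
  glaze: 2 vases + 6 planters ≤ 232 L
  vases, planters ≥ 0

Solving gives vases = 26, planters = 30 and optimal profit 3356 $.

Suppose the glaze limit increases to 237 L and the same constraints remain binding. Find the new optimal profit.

3371

At the optimum: kiln uses 280 of 280 (binding); wheel time uses 168 of 191 (slack = 23); glaze uses 232 of 232 (binding).
By complementary slackness, y = 0 for the non-binding constraint.
The binding rows give the dual system: 5·y_kiln + 2·y_glaze = 53.5 and 5·y_kiln + 6·y_glaze = 65.5.
→ y_kiln = 9.5 and y_glaze = 3.
Δz = y_glaze·Δb = 3 × (5) = 15, so new z* = 3356 + 15 = 3371.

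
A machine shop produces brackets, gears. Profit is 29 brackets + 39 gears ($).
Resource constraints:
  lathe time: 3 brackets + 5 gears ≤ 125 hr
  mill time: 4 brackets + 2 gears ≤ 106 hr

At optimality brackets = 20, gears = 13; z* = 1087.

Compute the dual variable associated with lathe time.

7

Check each constraint at x*: lathe time 125/125 (tight); mill time 106/106 (tight).
From A_Bᵀ y = c: 3·y_lathe time + 4·y_mill time = 29; 5·y_lathe time + 2·y_mill time = 39.
→ y_lathe time = 7 and y_mill time = 2.
Shadow price of lathe time = 7.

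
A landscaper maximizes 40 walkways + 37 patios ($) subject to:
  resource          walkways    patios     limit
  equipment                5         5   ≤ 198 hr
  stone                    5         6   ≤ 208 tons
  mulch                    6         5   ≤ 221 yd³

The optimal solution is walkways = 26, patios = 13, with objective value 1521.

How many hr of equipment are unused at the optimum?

equipment used = 5·26 + 5·13 = 195; slack = 198 − 195 = 3.

3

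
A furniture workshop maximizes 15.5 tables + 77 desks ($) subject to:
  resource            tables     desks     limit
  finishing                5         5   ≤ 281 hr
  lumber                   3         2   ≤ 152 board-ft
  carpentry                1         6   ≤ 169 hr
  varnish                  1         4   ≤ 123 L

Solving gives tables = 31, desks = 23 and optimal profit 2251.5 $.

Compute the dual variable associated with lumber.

0

Binding: carpentry and varnish. Non-binding: finishing (11 unused), lumber (13 unused).
By complementary slackness, y = 0 for the non-binding constraints.
The binding rows give the dual system: 1·y_carpentry + 1·y_varnish = 15.5 and 6·y_carpentry + 4·y_varnish = 77.
This yields shadow prices y_carpentry = 7.5, y_varnish = 8.
Shadow price of lumber = 0.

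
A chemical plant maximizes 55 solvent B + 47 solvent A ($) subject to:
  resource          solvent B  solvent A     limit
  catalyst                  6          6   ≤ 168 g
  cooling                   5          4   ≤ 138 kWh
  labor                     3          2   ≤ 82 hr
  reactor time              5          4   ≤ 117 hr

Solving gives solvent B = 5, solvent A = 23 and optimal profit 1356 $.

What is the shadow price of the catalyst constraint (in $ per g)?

Binding: catalyst and reactor time. Non-binding: cooling (21 unused), labor (21 unused).
Slack constraints have shadow price 0 (complementary slackness).
Dual feasibility on the basic columns requires 6·y_catalyst + 5·y_reactor time = 55, 6·y_catalyst + 4·y_reactor time = 47.
→ y_catalyst = 2.5 and y_reactor time = 8.
Shadow price of catalyst = 2.5.

2.5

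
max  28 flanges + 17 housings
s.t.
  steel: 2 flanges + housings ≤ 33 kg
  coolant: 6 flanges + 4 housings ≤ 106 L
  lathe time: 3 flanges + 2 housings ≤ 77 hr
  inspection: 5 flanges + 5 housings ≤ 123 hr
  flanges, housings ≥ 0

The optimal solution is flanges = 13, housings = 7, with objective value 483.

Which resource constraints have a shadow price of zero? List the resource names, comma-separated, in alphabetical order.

inspection, lathe time

steel: 33/33 (binding)
coolant: 106/106 (binding)
lathe time: 53/77 (slack 24)
inspection: 100/123 (slack 23)
By complementary slackness, a constraint with positive slack has shadow price 0 → inspection, lathe time.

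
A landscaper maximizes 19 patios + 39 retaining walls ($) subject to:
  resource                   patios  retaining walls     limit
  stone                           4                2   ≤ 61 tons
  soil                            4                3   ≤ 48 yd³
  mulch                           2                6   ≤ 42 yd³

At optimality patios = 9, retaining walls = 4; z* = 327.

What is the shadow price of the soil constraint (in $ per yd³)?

Binding: soil and mulch. Non-binding: stone (17 unused).
Slack constraints have shadow price 0 (complementary slackness).
The binding rows give the dual system: 4·y_soil + 2·y_mulch = 19 and 3·y_soil + 6·y_mulch = 39.
Solving: y_soil = 2, y_mulch = 5.5.
Shadow price of soil = 2.

2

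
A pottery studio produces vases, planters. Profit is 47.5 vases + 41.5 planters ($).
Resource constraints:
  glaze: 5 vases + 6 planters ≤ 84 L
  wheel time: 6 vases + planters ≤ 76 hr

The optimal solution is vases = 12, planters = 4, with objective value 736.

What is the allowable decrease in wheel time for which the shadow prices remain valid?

62

Binding constraints: glaze, wheel time. The basis is B = [[5,6],[6,1]] with det -31.
Per unit decrease in wheel time, x* moves by d = (-0.1935, 0.1613).
The basis stays optimal until vases reaches 0; allowable decrease = 62 hr.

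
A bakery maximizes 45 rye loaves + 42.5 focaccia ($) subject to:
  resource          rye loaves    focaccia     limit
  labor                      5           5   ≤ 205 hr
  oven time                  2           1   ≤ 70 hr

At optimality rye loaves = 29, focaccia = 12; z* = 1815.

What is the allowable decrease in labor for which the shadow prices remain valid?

Binding constraints: labor, oven time. The basis is B = [[5,5],[2,1]] with det -5.
Per unit decrease in labor, x* moves by d = (0.2, -0.4).
The basis stays optimal until focaccia reaches 0; allowable decrease = 30 hr.

30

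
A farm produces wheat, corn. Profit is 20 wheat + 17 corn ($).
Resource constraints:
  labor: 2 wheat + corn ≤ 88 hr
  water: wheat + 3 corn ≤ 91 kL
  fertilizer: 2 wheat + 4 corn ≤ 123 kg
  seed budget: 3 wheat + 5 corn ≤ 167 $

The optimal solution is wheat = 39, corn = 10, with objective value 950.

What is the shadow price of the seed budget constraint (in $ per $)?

2

Binding: labor and seed budget. Non-binding: water (22 unused), fertilizer (5 unused).
Since water, fertilizer are not tight, their duals are 0.
The binding rows give the dual system: 2·y_labor + 3·y_seed budget = 20 and 1·y_labor + 5·y_seed budget = 17.
This yields shadow prices y_labor = 7, y_seed budget = 2.
Shadow price of seed budget = 2.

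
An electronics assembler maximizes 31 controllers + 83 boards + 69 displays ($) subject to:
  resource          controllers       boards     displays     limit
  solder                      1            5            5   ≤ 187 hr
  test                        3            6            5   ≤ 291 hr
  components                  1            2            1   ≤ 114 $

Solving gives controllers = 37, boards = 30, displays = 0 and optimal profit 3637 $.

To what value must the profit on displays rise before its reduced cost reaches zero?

75

At the optimum: solder uses 187 of 187 (binding); test uses 291 of 291 (binding); components uses 97 of 114 (slack = 17).
By complementary slackness, y = 0 for the non-binding constraint.
Dual feasibility on the basic columns requires 1·y_solder + 3·y_test = 31, 5·y_solder + 6·y_test = 83.
Solving: y_solder = 7, y_test = 8.
displays enters the basis when its profit ≥ yᵀa₃ = 7·5 + 8·5 = 75.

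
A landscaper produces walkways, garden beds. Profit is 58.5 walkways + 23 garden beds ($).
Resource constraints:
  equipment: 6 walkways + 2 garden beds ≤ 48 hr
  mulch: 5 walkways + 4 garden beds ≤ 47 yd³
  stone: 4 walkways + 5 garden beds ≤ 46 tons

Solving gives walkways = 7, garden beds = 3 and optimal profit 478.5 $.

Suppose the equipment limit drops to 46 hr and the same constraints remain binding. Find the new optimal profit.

461.5

Check each constraint at x*: equipment 48/48 (tight); mulch 47/47 (tight); stone 43/46 (slack 3).
Since stone is not tight, its dual is 0.
Dual feasibility on the basic columns requires 6·y_equipment + 5·y_mulch = 58.5, 2·y_equipment + 4·y_mulch = 23.
→ y_equipment = 8.5 and y_mulch = 1.5.
Δz = y_equipment·Δb = 8.5 × (-2) = -17, so new z* = 478.5 − 17 = 461.5.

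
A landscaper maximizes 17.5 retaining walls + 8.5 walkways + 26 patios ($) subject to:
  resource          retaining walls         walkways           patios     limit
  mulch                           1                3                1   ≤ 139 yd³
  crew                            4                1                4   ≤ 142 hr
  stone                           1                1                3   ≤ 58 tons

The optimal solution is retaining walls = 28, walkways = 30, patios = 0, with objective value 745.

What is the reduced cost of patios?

At the optimum: mulch uses 118 of 139 (slack = 21); crew uses 142 of 142 (binding); stone uses 58 of 58 (binding).
By complementary slackness, y = 0 for the non-binding constraint.
Dual feasibility on the basic columns requires 4·y_crew + 1·y_stone = 17.5, 1·y_crew + 1·y_stone = 8.5.
Solving: y_crew = 3, y_stone = 5.5.
Reduced cost of patios: c₃ − yᵀa₃ = 26 − (3·4 + 5.5·3) = 26 − 28.5 = -2.5.

-2.5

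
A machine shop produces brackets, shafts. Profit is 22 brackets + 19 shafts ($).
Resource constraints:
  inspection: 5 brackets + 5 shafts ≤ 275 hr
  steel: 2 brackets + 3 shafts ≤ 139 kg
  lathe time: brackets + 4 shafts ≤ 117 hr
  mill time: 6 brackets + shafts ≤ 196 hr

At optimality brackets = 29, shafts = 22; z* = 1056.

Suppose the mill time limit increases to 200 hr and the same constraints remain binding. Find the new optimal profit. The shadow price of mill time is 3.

Δb = 4, so new z* = 1056 + (3)·(4) = 1056 + 12 = 1068.

1068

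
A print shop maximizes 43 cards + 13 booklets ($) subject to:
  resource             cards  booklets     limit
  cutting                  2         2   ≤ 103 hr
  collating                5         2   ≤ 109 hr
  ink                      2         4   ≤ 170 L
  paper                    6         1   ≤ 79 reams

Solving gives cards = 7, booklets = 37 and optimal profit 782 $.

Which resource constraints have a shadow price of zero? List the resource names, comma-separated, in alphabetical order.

cutting: 88/103 (slack 15)
collating: 109/109 (binding)
ink: 162/170 (slack 8)
paper: 79/79 (binding)
By complementary slackness, a constraint with positive slack has shadow price 0 → cutting, ink.

cutting, ink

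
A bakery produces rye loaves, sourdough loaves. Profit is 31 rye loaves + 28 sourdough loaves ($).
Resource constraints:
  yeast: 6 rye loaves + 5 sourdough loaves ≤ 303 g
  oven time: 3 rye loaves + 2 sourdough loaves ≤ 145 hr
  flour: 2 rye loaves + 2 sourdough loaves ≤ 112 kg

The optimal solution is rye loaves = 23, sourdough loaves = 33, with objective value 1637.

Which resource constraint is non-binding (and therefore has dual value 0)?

oven time

yeast: 303/303 (binding)
oven time: 135/145 (slack 10)
flour: 112/112 (binding)
By complementary slackness, a constraint with positive slack has shadow price 0 → oven time.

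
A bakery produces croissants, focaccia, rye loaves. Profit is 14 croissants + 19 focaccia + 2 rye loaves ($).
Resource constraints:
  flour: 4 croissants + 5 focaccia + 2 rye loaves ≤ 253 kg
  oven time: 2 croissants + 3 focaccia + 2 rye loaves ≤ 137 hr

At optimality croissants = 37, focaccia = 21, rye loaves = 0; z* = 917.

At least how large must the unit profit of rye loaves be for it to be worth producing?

10

Check each constraint at x*: flour 253/253 (tight); oven time 137/137 (tight).
Dual feasibility on the basic columns requires 4·y_flour + 2·y_oven time = 14, 5·y_flour + 3·y_oven time = 19.
This yields shadow prices y_flour = 2, y_oven time = 3.
rye loaves enters the basis when its profit ≥ yᵀa₃ = 2·2 + 3·2 = 10.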